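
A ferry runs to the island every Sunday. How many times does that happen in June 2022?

4

June 1, 2022 is a Wednesday.
That's 30 days from start to end, counting both.
30 = 7 × 4 + 2, so there are 4 full weeks plus 2 extra days.
Each full week contributes one Sunday: 4 so far.
The 2 extra days are Wednesday, Thursday — none qualify.
Total: 4 + 0 = 4.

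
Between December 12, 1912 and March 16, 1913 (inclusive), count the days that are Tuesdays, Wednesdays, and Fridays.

40

December 12, 1912 is a Thursday.
The range spans 95 days (inclusive of both endpoints).
95 = 7 × 13 + 4, so there are 13 full weeks plus 4 extra days.
Each full week contributes 3 days from the set (Tue, Wed, Fri): 13 × 3 = 39.
The 4 extra days are Thu, Fri, Sat, Sun — 1 of them qualifies.
Total: 39 + 1 = 40.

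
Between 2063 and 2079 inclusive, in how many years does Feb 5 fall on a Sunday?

Day of week of February 5 in each year:
2063: Mon, 2064: Tue, 2065: Thu, 2066: Fri, 2067: Sat, 2068: Sun ✓, 2069: Tue, 2070: Wed, 2071: Thu, 2072: Fri, 2073: Sun ✓, 2074: Mon, 2075: Tue, 2076: Wed, 2077: Fri, 2078: Sat, 2079: Sun ✓
Sundays: 2068, 2073, 2079.

3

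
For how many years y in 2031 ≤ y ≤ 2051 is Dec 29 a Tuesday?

3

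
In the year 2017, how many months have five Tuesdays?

4

A month has five Tuesdays exactly when Tuesday falls within its first (length − 28) days.
Jan: 31 days, starts Sun → 5 of Sun, Mon, Tue ✓
Feb: 28 days, starts Wed → 5 of (none)
Mar: 31 days, starts Wed → 5 of Wed, Thu, Fri
Apr: 30 days, starts Sat → 5 of Sat, Sun
May: 31 days, starts Mon → 5 of Mon, Tue, Wed ✓
Jun: 30 days, starts Thu → 5 of Thu, Fri
Jul: 31 days, starts Sat → 5 of Sat, Sun, Mon
Aug: 31 days, starts Tue → 5 of Tue, Wed, Thu ✓
Sep: 30 days, starts Fri → 5 of Fri, Sat
Oct: 31 days, starts Sun → 5 of Sun, Mon, Tue ✓
Nov: 30 days, starts Wed → 5 of Wed, Thu
Dec: 31 days, starts Fri → 5 of Fri, Sat, Sun
Months with five Tuesdays: Jan, May, Aug, Oct.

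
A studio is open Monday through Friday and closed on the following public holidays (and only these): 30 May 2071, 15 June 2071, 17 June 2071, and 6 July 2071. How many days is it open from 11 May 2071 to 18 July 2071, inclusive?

11 May 2071 is a Monday.
The range spans 69 days (inclusive of both endpoints).
69 = 7 × 9 + 6, so there are 9 full weeks plus 6 extra days.
Each full week contributes 5 weekdays (Mon–Fri): 9 × 5 = 45.
The 6 extra days are Monday, Tuesday, Wednesday, Thursday, Friday, Saturday — 5 of them qualify.
Total: 45 + 5 = 50.
Holidays: 30 May 2071 (Sat); 15 June 2071 (Mon); 17 June 2071 (Wed); 6 July 2071 (Mon).
3 of the 4 holidays fall on weekdays; the rest are weekends and were already excluded.
Business days: 50 − 3 = 47.

47 business days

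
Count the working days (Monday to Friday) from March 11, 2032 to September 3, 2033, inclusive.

387 weekdays

March 11, 2032 is a Thursday.
The range spans 542 days (inclusive of both endpoints).
542 = 7 × 77 + 3, so there are 77 full weeks plus 3 extra days.
Each full week contributes 5 weekdays (Mon–Fri): 77 × 5 = 385.
The 3 extra days are Thursday, Friday, Saturday — 2 of them qualify.
Total: 385 + 2 = 387.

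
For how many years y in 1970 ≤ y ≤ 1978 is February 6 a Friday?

2

Day of week of February 6 in each year:
1970: Fri ✓, 1971: Sat, 1972: Sun, 1973: Tue, 1974: Wed, 1975: Thu, 1976: Fri ✓, 1977: Sun, 1978: Mon
Fridays: 1970, 1976.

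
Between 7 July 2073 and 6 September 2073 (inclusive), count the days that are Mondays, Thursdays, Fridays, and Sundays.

35

7 July 2073 is a Friday.
That's 62 days from start to end, counting both.
62 = 7 × 8 + 6, so there are 8 full weeks plus 6 extra days.
Each full week contributes 4 days from the set (Mon, Thu, Fri, Sun): 8 × 4 = 32.
The 6 extra days are Fri, Sat, Sun, Mon, Tue, Wed — 3 of them qualify.
Total: 32 + 3 = 35.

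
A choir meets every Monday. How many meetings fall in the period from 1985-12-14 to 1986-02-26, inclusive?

11

1985-12-14 is a Saturday.
The range spans 75 days (inclusive of both endpoints).
75 = 7 × 10 + 5, so there are 10 full weeks plus 5 extra days.
Each full week contributes one Monday: 10 so far.
The 5 extra days are Saturday, Sunday, Monday, Tuesday, Wednesday — 1 of them qualifies.
Total: 10 + 1 = 11.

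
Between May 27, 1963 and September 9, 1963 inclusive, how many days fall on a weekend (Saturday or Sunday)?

May 27, 1963 is a Monday.
That's 106 days from start to end, counting both.
106 = 7 × 15 + 1, so there are 15 full weeks plus 1 extra day.
Each full week contributes 2 weekend days (Sat, Sun): 15 × 2 = 30.
The 1 extra day is Monday — none qualify.
Total: 30 + 0 = 30.

30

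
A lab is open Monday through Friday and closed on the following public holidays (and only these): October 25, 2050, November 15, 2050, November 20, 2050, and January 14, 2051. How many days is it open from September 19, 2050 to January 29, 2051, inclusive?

93 working days

September 19, 2050 is a Monday.
From September 19, 2050 to January 29, 2051 is 133 days inclusive.
133 = 7 × 19, so the span is exactly 19 full weeks.
Each full week contributes 5 weekdays (Mon–Fri): 19 × 5 = 95.
Holidays: October 25, 2050 (Tue); November 15, 2050 (Tue); November 20, 2050 (Sun); January 14, 2051 (Sat).
2 of the 4 holidays fall on weekdays; the rest are weekends and were already excluded.
Business days: 95 − 2 = 93.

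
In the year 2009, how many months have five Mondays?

4

A month has five Mondays exactly when Monday falls within its first (length − 28) days.
Jan: 31 days, starts Thu → 5 of Thu, Fri, Sat
Feb: 28 days, starts Sun → 5 of (none)
Mar: 31 days, starts Sun → 5 of Sun, Mon, Tue ✓
Apr: 30 days, starts Wed → 5 of Wed, Thu
May: 31 days, starts Fri → 5 of Fri, Sat, Sun
Jun: 30 days, starts Mon → 5 of Mon, Tue ✓
Jul: 31 days, starts Wed → 5 of Wed, Thu, Fri
Aug: 31 days, starts Sat → 5 of Sat, Sun, Mon ✓
Sep: 30 days, starts Tue → 5 of Tue, Wed
Oct: 31 days, starts Thu → 5 of Thu, Fri, Sat
Nov: 30 days, starts Sun → 5 of Sun, Mon ✓
Dec: 31 days, starts Tue → 5 of Tue, Wed, Thu
Months with five Mondays: Mar, Jun, Aug, Nov.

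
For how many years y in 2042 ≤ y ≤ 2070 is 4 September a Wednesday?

4

Day of week of September 4 in each year:
2042: Thu, 2043: Fri, 2044: Sun, 2045: Mon, 2046: Tue, 2047: Wed ✓, 2048: Fri, 2049: Sat, 2050: Sun, 2051: Mon, 2052: Wed ✓, 2053: Thu, 2054: Fri, 2055: Sat, 2056: Mon, 2057: Tue, 2058: Wed ✓, 2059: Thu, 2060: Sat, 2061: Sun, 2062: Mon, 2063: Tue, 2064: Thu, 2065: Fri, 2066: Sat, 2067: Sun, 2068: Tue, 2069: Wed ✓, 2070: Thu
Wednesdays: 2047, 2052, 2058, 2069.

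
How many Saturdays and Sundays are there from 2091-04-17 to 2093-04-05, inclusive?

2091-04-17 is a Tuesday.
That's 720 days from start to end, counting both.
720 = 7 × 102 + 6, so there are 102 full weeks plus 6 extra days.
Each full week contributes 2 weekend days (Sat, Sun): 102 × 2 = 204.
The 6 extra days are Tuesday, Wednesday, Thursday, Friday, Saturday, Sunday — 2 of them qualify.
Total: 204 + 2 = 206.

206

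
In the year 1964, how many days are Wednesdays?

53

Jan 1, 1964 is a Wednesday.
The range spans 366 days (inclusive of both endpoints).
366 = 7 × 52 + 2, so there are 52 full weeks plus 2 extra days.
Each full week contributes one Wednesday: 52 so far.
The 2 extra days are Wednesday, Thursday — 1 of them qualifies.
Total: 52 + 1 = 53.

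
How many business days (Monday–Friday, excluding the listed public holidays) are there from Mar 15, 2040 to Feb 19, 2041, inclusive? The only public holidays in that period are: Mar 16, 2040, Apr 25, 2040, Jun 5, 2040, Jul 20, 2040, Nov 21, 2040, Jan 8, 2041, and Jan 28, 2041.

Mar 15, 2040 is a Thursday.
From Mar 15, 2040 to Feb 19, 2041 is 342 days inclusive.
342 = 7 × 48 + 6, so there are 48 full weeks plus 6 extra days.
Each full week contributes 5 weekdays (Mon–Fri): 48 × 5 = 240.
The 6 extra days are Thu, Fri, Sat, Sun, Mon, Tue — 4 of them qualify.
Total: 240 + 4 = 244.
Holidays: Mar 16, 2040 (Fri); Apr 25, 2040 (Wed); Jun 5, 2040 (Tue); Jul 20, 2040 (Fri); Nov 21, 2040 (Wed); Jan 8, 2041 (Tue); Jan 28, 2041 (Mon).
All 7 holidays fall on weekdays, so subtract 7.
Business days: 244 − 7 = 237.

237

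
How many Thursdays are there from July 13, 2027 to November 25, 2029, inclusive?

July 13, 2027 is a Tuesday.
The range spans 867 days (inclusive of both endpoints).
867 = 7 × 123 + 6, so there are 123 full weeks plus 6 extra days.
Each full week contributes one Thursday: 123 so far.
The 6 extra days are Tue, Wed, Thu, Fri, Sat, Sun — 1 of them qualifies.
Total: 123 + 1 = 124.

124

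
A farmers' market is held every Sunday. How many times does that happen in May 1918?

4

May 1, 1918 is a Wednesday.
From May 1, 1918 to May 31, 1918 is 31 days inclusive.
31 = 7 × 4 + 3, so there are 4 full weeks plus 3 extra days.
Each full week contributes one Sunday: 4 so far.
The 3 extra days are Wed, Thu, Fri — none qualify.
Total: 4 + 0 = 4.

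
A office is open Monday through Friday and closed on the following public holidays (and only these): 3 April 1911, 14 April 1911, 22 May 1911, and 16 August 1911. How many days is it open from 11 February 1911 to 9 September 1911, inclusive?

11 February 1911 is a Saturday.
The range spans 211 days (inclusive of both endpoints).
211 = 7 × 30 + 1, so there are 30 full weeks plus 1 extra day.
Each full week contributes 5 weekdays (Mon–Fri): 30 × 5 = 150.
The 1 extra day is Saturday — none qualify.
Total: 150 + 0 = 150.
Holidays: 3 April 1911 (Mon); 14 April 1911 (Fri); 22 May 1911 (Mon); 16 August 1911 (Wed).
All 4 holidays fall on weekdays, so subtract 4.
Business days: 150 − 4 = 146.

146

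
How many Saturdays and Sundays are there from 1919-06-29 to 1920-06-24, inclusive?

103

1919-06-29 is a Sunday.
From 1919-06-29 to 1920-06-24 is 362 days inclusive.
362 = 7 × 51 + 5, so there are 51 full weeks plus 5 extra days.
Each full week contributes 2 weekend days (Sat, Sun): 51 × 2 = 102.
The 5 extra days are Sun, Mon, Tue, Wed, Thu — 1 of them qualifies.
Total: 102 + 1 = 103.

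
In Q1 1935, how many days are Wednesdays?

January 1, 1935 is a Tuesday.
From January 1, 1935 to March 31, 1935 is 90 days inclusive.
90 = 7 × 12 + 6, so there are 12 full weeks plus 6 extra days.
Each full week contributes one Wednesday: 12 so far.
The 6 extra days are Tuesday, Wednesday, Thursday, Friday, Saturday, Sunday — 1 of them qualifies.
Total: 12 + 1 = 13.

13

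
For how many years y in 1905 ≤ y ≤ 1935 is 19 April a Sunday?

4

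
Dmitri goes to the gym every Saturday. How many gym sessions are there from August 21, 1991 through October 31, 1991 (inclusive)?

August 21, 1991 is a Wednesday.
From August 21, 1991 to October 31, 1991 is 72 days inclusive.
72 = 7 × 10 + 2, so there are 10 full weeks plus 2 extra days.
Each full week contributes one Saturday: 10 so far.
The 2 extra days are Wed, Thu — none qualify.
Total: 10 + 0 = 10.

10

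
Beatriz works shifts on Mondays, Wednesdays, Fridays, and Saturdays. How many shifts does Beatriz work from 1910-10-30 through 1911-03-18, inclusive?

1910-10-30 is a Sunday.
From 1910-10-30 to 1911-03-18 is 140 days inclusive.
140 = 7 × 20, so the span is exactly 20 full weeks.
Each full week contributes 4 days from the set (Mon, Wed, Fri, Sat): 20 × 4 = 80.

80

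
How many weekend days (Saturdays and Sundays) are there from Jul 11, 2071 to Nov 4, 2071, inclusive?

34

Jul 11, 2071 is a Saturday.
The range spans 117 days (inclusive of both endpoints).
117 = 7 × 16 + 5, so there are 16 full weeks plus 5 extra days.
Each full week contributes 2 weekend days (Sat, Sun): 16 × 2 = 32.
The 5 extra days are Sat, Sun, Mon, Tue, Wed — 2 of them qualify.
Total: 32 + 2 = 34.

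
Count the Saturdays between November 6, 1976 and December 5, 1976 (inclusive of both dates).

November 6, 1976 is a Saturday.
From November 6, 1976 to December 5, 1976 is 30 days inclusive.
30 = 7 × 4 + 2, so there are 4 full weeks plus 2 extra days.
Each full week contributes one Saturday: 4 so far.
The 2 extra days are Saturday, Sunday — 1 of them qualifies.
Total: 4 + 1 = 5.

5 Saturdays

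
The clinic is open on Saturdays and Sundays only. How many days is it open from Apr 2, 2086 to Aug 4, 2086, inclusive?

36

Apr 2, 2086 is a Tuesday.
From Apr 2, 2086 to Aug 4, 2086 is 125 days inclusive.
125 = 7 × 17 + 6, so there are 17 full weeks plus 6 extra days.
Each full week contributes 2 days from the set (Sat, Sun): 17 × 2 = 34.
The 6 extra days are Tue, Wed, Thu, Fri, Sat, Sun — 2 of them qualify.
Total: 34 + 2 = 36.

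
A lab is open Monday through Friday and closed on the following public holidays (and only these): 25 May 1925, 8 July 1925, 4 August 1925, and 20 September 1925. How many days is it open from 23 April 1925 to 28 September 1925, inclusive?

110

23 April 1925 is a Thursday.
That's 159 days from start to end, counting both.
159 = 7 × 22 + 5, so there are 22 full weeks plus 5 extra days.
Each full week contributes 5 weekdays (Mon–Fri): 22 × 5 = 110.
The 5 extra days are Thu, Fri, Sat, Sun, Mon — 3 of them qualify.
Total: 110 + 3 = 113.
Holidays: 25 May 1925 (Mon); 8 July 1925 (Wed); 4 August 1925 (Tue); 20 September 1925 (Sun).
3 of the 4 holidays fall on weekdays; the rest are weekends and were already excluded.
Business days: 113 − 3 = 110.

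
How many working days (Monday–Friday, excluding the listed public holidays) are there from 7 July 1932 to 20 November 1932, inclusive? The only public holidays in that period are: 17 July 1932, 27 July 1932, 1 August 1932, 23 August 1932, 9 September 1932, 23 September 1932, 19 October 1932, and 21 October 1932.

90

7 July 1932 is a Thursday.
That's 137 days from start to end, counting both.
137 = 7 × 19 + 4, so there are 19 full weeks plus 4 extra days.
Each full week contributes 5 weekdays (Mon–Fri): 19 × 5 = 95.
The 4 extra days are Thursday, Friday, Saturday, Sunday — 2 of them qualify.
Total: 95 + 2 = 97.
Holidays: 17 July 1932 (Sun); 27 July 1932 (Wed); 1 August 1932 (Mon); 23 August 1932 (Tue); 9 September 1932 (Fri); 23 September 1932 (Fri); 19 October 1932 (Wed); 21 October 1932 (Fri).
7 of the 8 holidays fall on weekdays; the rest are weekends and were already excluded.
Business days: 97 − 7 = 90.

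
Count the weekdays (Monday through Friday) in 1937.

261

1 January 1937 is a Friday.
From 1 January 1937 to 31 December 1937 is 365 days inclusive.
365 = 7 × 52 + 1, so there are 52 full weeks plus 1 extra day.
Each full week contributes 5 weekdays (Mon–Fri): 52 × 5 = 260.
The 1 extra day is Friday — 1 of them qualifies.
Total: 260 + 1 = 261.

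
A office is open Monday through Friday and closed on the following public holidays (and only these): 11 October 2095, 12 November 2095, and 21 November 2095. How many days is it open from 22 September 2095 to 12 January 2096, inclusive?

22 September 2095 is a Thursday.
The range spans 113 days (inclusive of both endpoints).
113 = 7 × 16 + 1, so there are 16 full weeks plus 1 extra day.
Each full week contributes 5 weekdays (Mon–Fri): 16 × 5 = 80.
The 1 extra day is Thu — 1 of them qualifies.
Total: 80 + 1 = 81.
Holidays: 11 October 2095 (Tue); 12 November 2095 (Sat); 21 November 2095 (Mon).
2 of the 3 holidays fall on weekdays; the rest are weekends and were already excluded.
Business days: 81 − 2 = 79.

79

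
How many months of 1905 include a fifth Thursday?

A month has five Thursdays exactly when Thursday falls within its first (length − 28) days.
Jan: 31 days, starts Sun → 5 of Sun, Mon, Tue
Feb: 28 days, starts Wed → 5 of (none)
Mar: 31 days, starts Wed → 5 of Wed, Thu, Fri ✓
Apr: 30 days, starts Sat → 5 of Sat, Sun
May: 31 days, starts Mon → 5 of Mon, Tue, Wed
Jun: 30 days, starts Thu → 5 of Thu, Fri ✓
Jul: 31 days, starts Sat → 5 of Sat, Sun, Mon
Aug: 31 days, starts Tue → 5 of Tue, Wed, Thu ✓
Sep: 30 days, starts Fri → 5 of Fri, Sat
Oct: 31 days, starts Sun → 5 of Sun, Mon, Tue
Nov: 30 days, starts Wed → 5 of Wed, Thu ✓
Dec: 31 days, starts Fri → 5 of Fri, Sat, Sun
Months with five Thursdays: Mar, Jun, Aug, Nov.

4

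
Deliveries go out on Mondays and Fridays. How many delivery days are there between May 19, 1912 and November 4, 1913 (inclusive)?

May 19, 1912 is a Sunday.
That's 535 days from start to end, counting both.
535 = 7 × 76 + 3, so there are 76 full weeks plus 3 extra days.
Each full week contributes 2 days from the set (Mon, Fri): 76 × 2 = 152.
The 3 extra days are Sunday, Monday, Tuesday — 1 of them qualifies.
Total: 152 + 1 = 153.

153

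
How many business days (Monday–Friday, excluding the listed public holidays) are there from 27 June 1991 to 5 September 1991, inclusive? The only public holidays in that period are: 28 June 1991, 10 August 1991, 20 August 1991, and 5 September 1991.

27 June 1991 is a Thursday.
The range spans 71 days (inclusive of both endpoints).
71 = 7 × 10 + 1, so there are 10 full weeks plus 1 extra day.
Each full week contributes 5 weekdays (Mon–Fri): 10 × 5 = 50.
The 1 extra day is Thu — 1 of them qualifies.
Total: 50 + 1 = 51.
Holidays: 28 June 1991 (Fri); 10 August 1991 (Sat); 20 August 1991 (Tue); 5 September 1991 (Thu).
3 of the 4 holidays fall on weekdays; the rest are weekends and were already excluded.
Business days: 51 − 3 = 48.

48 business days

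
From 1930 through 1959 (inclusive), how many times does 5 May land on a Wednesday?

4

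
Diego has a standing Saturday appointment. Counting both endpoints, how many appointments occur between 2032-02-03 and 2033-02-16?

2032-02-03 is a Tuesday.
The range spans 380 days (inclusive of both endpoints).
380 = 7 × 54 + 2, so there are 54 full weeks plus 2 extra days.
Each full week contributes one Saturday: 54 so far.
The 2 extra days are Tuesday, Wednesday — none qualify.
Total: 54 + 0 = 54.

54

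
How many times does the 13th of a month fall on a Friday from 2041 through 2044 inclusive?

7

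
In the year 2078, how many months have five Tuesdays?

A month has five Tuesdays exactly when Tuesday falls within its first (length − 28) days.
Jan: 31 days, starts Sat → 5 of Sat, Sun, Mon
Feb: 28 days, starts Tue → 5 of (none)
Mar: 31 days, starts Tue → 5 of Tue, Wed, Thu ✓
Apr: 30 days, starts Fri → 5 of Fri, Sat
May: 31 days, starts Sun → 5 of Sun, Mon, Tue ✓
Jun: 30 days, starts Wed → 5 of Wed, Thu
Jul: 31 days, starts Fri → 5 of Fri, Sat, Sun
Aug: 31 days, starts Mon → 5 of Mon, Tue, Wed ✓
Sep: 30 days, starts Thu → 5 of Thu, Fri
Oct: 31 days, starts Sat → 5 of Sat, Sun, Mon
Nov: 30 days, starts Tue → 5 of Tue, Wed ✓
Dec: 31 days, starts Thu → 5 of Thu, Fri, Sat
Months with five Tuesdays: Mar, May, Aug, Nov.

4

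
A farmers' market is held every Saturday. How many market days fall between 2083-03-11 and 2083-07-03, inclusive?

17 Saturdays

2083-03-11 is a Thursday.
That's 115 days from start to end, counting both.
115 = 7 × 16 + 3, so there are 16 full weeks plus 3 extra days.
Each full week contributes one Saturday: 16 so far.
The 3 extra days are Thursday, Friday, Saturday — 1 of them qualifies.
Total: 16 + 1 = 17.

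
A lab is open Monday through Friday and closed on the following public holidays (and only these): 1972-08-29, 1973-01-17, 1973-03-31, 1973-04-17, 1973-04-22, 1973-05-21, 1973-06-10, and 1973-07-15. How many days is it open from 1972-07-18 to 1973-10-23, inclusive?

327 working days

1972-07-18 is a Tuesday.
The range spans 463 days (inclusive of both endpoints).
463 = 7 × 66 + 1, so there are 66 full weeks plus 1 extra day.
Each full week contributes 5 weekdays (Mon–Fri): 66 × 5 = 330.
The 1 extra day is Tue — 1 of them qualifies.
Total: 330 + 1 = 331.
Holidays: 1972-08-29 (Tue); 1973-01-17 (Wed); 1973-03-31 (Sat); 1973-04-17 (Tue); 1973-04-22 (Sun); 1973-05-21 (Mon); 1973-06-10 (Sun); 1973-07-15 (Sun).
4 of the 8 holidays fall on weekdays; the rest are weekends and were already excluded.
Business days: 331 − 4 = 327.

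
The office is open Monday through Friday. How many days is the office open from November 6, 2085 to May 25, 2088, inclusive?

666

November 6, 2085 is a Tuesday.
From November 6, 2085 to May 25, 2088 is 932 days inclusive.
932 = 7 × 133 + 1, so there are 133 full weeks plus 1 extra day.
Each full week contributes 5 weekdays (Mon–Fri): 133 × 5 = 665.
The 1 extra day is Tuesday — 1 of them qualifies.
Total: 665 + 1 = 666.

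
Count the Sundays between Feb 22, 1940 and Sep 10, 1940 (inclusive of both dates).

29 Sundays

Feb 22, 1940 is a Thursday.
The range spans 202 days (inclusive of both endpoints).
202 = 7 × 28 + 6, so there are 28 full weeks plus 6 extra days.
Each full week contributes one Sunday: 28 so far.
The 6 extra days are Thursday, Friday, Saturday, Sunday, Monday, Tuesday — 1 of them qualifies.
Total: 28 + 1 = 29.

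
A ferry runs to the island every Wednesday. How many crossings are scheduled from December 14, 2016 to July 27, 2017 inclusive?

33

December 14, 2016 is a Wednesday.
The range spans 226 days (inclusive of both endpoints).
226 = 7 × 32 + 2, so there are 32 full weeks plus 2 extra days.
Each full week contributes one Wednesday: 32 so far.
The 2 extra days are Wednesday, Thursday — 1 of them qualifies.
Total: 32 + 1 = 33.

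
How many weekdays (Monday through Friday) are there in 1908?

January 1, 1908 is a Wednesday.
The range spans 366 days (inclusive of both endpoints).
366 = 7 × 52 + 2, so there are 52 full weeks plus 2 extra days.
Each full week contributes 5 weekdays (Mon–Fri): 52 × 5 = 260.
The 2 extra days are Wed, Thu — 2 of them qualify.
Total: 260 + 2 = 262.

262 weekdays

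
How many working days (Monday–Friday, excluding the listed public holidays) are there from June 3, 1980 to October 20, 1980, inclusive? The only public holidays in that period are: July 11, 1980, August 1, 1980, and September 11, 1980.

97 working days

June 3, 1980 is a Tuesday.
The range spans 140 days (inclusive of both endpoints).
140 = 7 × 20, so the span is exactly 20 full weeks.
Each full week contributes 5 weekdays (Mon–Fri): 20 × 5 = 100.
Holidays: July 11, 1980 (Fri); August 1, 1980 (Fri); September 11, 1980 (Thu).
All 3 holidays fall on weekdays, so subtract 3.
Business days: 100 − 3 = 97.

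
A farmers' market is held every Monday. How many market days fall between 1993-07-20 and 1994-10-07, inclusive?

1993-07-20 is a Tuesday.
From 1993-07-20 to 1994-10-07 is 445 days inclusive.
445 = 7 × 63 + 4, so there are 63 full weeks plus 4 extra days.
Each full week contributes one Monday: 63 so far.
The 4 extra days are Tue, Wed, Thu, Fri — none qualify.
Total: 63 + 0 = 63.

63 Mondays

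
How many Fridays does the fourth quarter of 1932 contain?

October 1, 1932 is a Saturday.
From October 1, 1932 to December 31, 1932 is 92 days inclusive.
92 = 7 × 13 + 1, so there are 13 full weeks plus 1 extra day.
Each full week contributes one Friday: 13 so far.
The 1 extra day is Saturday — none qualify.
Total: 13 + 0 = 13.

13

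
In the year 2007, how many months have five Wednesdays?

4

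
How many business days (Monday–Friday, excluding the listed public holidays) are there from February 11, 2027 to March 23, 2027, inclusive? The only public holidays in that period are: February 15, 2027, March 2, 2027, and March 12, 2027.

February 11, 2027 is a Thursday.
From February 11, 2027 to March 23, 2027 is 41 days inclusive.
41 = 7 × 5 + 6, so there are 5 full weeks plus 6 extra days.
Each full week contributes 5 weekdays (Mon–Fri): 5 × 5 = 25.
The 6 extra days are Thu, Fri, Sat, Sun, Mon, Tue — 4 of them qualify.
Total: 25 + 4 = 29.
Holidays: February 15, 2027 (Mon); March 2, 2027 (Tue); March 12, 2027 (Fri).
All 3 holidays fall on weekdays, so subtract 3.
Business days: 29 − 3 = 26.

26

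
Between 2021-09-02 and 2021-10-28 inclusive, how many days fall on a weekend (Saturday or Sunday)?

2021-09-02 is a Thursday.
That's 57 days from start to end, counting both.
57 = 7 × 8 + 1, so there are 8 full weeks plus 1 extra day.
Each full week contributes 2 weekend days (Sat, Sun): 8 × 2 = 16.
The 1 extra day is Thu — none qualify.
Total: 16 + 0 = 16.

16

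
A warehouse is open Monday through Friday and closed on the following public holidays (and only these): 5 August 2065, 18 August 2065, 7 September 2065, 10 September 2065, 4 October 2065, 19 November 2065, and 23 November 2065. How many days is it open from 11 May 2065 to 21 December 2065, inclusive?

155

11 May 2065 is a Monday.
From 11 May 2065 to 21 December 2065 is 225 days inclusive.
225 = 7 × 32 + 1, so there are 32 full weeks plus 1 extra day.
Each full week contributes 5 weekdays (Mon–Fri): 32 × 5 = 160.
The 1 extra day is Monday — 1 of them qualifies.
Total: 160 + 1 = 161.
Holidays: 5 August 2065 (Wed); 18 August 2065 (Tue); 7 September 2065 (Mon); 10 September 2065 (Thu); 4 October 2065 (Sun); 19 November 2065 (Thu); 23 November 2065 (Mon).
6 of the 7 holidays fall on weekdays; the rest are weekends and were already excluded.
Business days: 161 − 6 = 155.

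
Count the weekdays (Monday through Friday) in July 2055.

22 weekdays

1 July 2055 is a Thursday.
From 1 July 2055 to 31 July 2055 is 31 days inclusive.
31 = 7 × 4 + 3, so there are 4 full weeks plus 3 extra days.
Each full week contributes 5 weekdays (Mon–Fri): 4 × 5 = 20.
The 3 extra days are Thursday, Friday, Saturday — 2 of them qualify.
Total: 20 + 2 = 22.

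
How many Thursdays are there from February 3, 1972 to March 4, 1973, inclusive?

February 3, 1972 is a Thursday.
The range spans 396 days (inclusive of both endpoints).
396 = 7 × 56 + 4, so there are 56 full weeks plus 4 extra days.
Each full week contributes one Thursday: 56 so far.
The 4 extra days are Thu, Fri, Sat, Sun — 1 of them qualifies.
Total: 56 + 1 = 57.

57 Thursdays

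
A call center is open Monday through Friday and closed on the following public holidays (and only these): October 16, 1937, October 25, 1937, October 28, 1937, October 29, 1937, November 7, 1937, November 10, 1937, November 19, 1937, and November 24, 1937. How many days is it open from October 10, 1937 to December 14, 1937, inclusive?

41

October 10, 1937 is a Sunday.
That's 66 days from start to end, counting both.
66 = 7 × 9 + 3, so there are 9 full weeks plus 3 extra days.
Each full week contributes 5 weekdays (Mon–Fri): 9 × 5 = 45.
The 3 extra days are Sunday, Monday, Tuesday — 2 of them qualify.
Total: 45 + 2 = 47.
Holidays: October 16, 1937 (Sat); October 25, 1937 (Mon); October 28, 1937 (Thu); October 29, 1937 (Fri); November 7, 1937 (Sun); November 10, 1937 (Wed); November 19, 1937 (Fri); November 24, 1937 (Wed).
6 of the 8 holidays fall on weekdays; the rest are weekends and were already excluded.
Business days: 47 − 6 = 41.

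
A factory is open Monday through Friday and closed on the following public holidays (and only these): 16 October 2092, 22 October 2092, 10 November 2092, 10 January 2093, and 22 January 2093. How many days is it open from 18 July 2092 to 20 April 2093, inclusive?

193 working days

18 July 2092 is a Friday.
That's 277 days from start to end, counting both.
277 = 7 × 39 + 4, so there are 39 full weeks plus 4 extra days.
Each full week contributes 5 weekdays (Mon–Fri): 39 × 5 = 195.
The 4 extra days are Fri, Sat, Sun, Mon — 2 of them qualify.
Total: 195 + 2 = 197.
Holidays: 16 October 2092 (Thu); 22 October 2092 (Wed); 10 November 2092 (Mon); 10 January 2093 (Sat); 22 January 2093 (Thu).
4 of the 5 holidays fall on weekdays; the rest are weekends and were already excluded.
Business days: 197 − 4 = 193.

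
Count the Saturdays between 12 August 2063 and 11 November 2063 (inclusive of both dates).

12 August 2063 is a Sunday.
From 12 August 2063 to 11 November 2063 is 92 days inclusive.
92 = 7 × 13 + 1, so there are 13 full weeks plus 1 extra day.
Each full week contributes one Saturday: 13 so far.
The 1 extra day is Sun — none qualify.
Total: 13 + 0 = 13.

13 Saturdays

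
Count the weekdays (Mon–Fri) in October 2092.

2092-10-01 is a Wednesday.
From 2092-10-01 to 2092-10-31 is 31 days inclusive.
31 = 7 × 4 + 3, so there are 4 full weeks plus 3 extra days.
Each full week contributes 5 weekdays (Mon–Fri): 4 × 5 = 20.
The 3 extra days are Wednesday, Thursday, Friday — 3 of them qualify.
Total: 20 + 3 = 23.

23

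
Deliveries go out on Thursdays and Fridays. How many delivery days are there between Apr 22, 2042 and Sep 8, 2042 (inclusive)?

40

Apr 22, 2042 is a Tuesday.
The range spans 140 days (inclusive of both endpoints).
140 = 7 × 20, so the span is exactly 20 full weeks.
Each full week contributes 2 days from the set (Thu, Fri): 20 × 2 = 40.
Total: 40.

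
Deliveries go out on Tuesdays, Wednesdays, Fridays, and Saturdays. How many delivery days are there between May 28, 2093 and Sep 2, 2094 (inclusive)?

May 28, 2093 is a Thursday.
The range spans 463 days (inclusive of both endpoints).
463 = 7 × 66 + 1, so there are 66 full weeks plus 1 extra day.
Each full week contributes 4 days from the set (Tue, Wed, Fri, Sat): 66 × 4 = 264.
The 1 extra day is Thu — none qualify.
Total: 264 + 0 = 264.

264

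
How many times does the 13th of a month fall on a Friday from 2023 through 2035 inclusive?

Friday-the-13ths by year:
2023: Jan, Oct
2024: Sep, Dec
2025: Jun
2026: Feb, Mar, Nov
2027: Aug
2028: Oct
2029: Apr, Jul
2030: Sep, Dec
2031: Jun
2032: Feb, Aug
2033: May
2034: Jan, Oct
2035: Apr, Jul

22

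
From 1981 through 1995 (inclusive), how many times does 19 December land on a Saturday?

Day of week of December 19 in each year:
1981: Sat ✓, 1982: Sun, 1983: Mon, 1984: Wed, 1985: Thu, 1986: Fri, 1987: Sat ✓, 1988: Mon, 1989: Tue, 1990: Wed, 1991: Thu, 1992: Sat ✓, 1993: Sun, 1994: Mon, 1995: Tue
Saturdays: 1981, 1987, 1992.

3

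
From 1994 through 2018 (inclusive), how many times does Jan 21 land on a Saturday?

4

Day of week of January 21 in each year:
1994: Fri, 1995: Sat ✓, 1996: Sun, 1997: Tue, 1998: Wed, 1999: Thu, 2000: Fri, 2001: Sun, 2002: Mon, 2003: Tue, 2004: Wed, 2005: Fri, 2006: Sat ✓, 2007: Sun, 2008: Mon, 2009: Wed, 2010: Thu, 2011: Fri, 2012: Sat ✓, 2013: Mon, 2014: Tue, 2015: Wed, 2016: Thu, 2017: Sat ✓, 2018: Sun
Saturdays: 1995, 2006, 2012, 2017.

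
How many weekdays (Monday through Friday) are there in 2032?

Jan 1, 2032 is a Thursday.
That's 366 days from start to end, counting both.
366 = 7 × 52 + 2, so there are 52 full weeks plus 2 extra days.
Each full week contributes 5 weekdays (Mon–Fri): 52 × 5 = 260.
The 2 extra days are Thursday, Friday — 2 of them qualify.
Total: 260 + 2 = 262.

262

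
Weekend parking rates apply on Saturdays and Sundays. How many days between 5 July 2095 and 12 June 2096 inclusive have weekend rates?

98

5 July 2095 is a Tuesday.
That's 344 days from start to end, counting both.
344 = 7 × 49 + 1, so there are 49 full weeks plus 1 extra day.
Each full week contributes 2 weekend days (Sat, Sun): 49 × 2 = 98.
The 1 extra day is Tue — none qualify.
Total: 98 + 0 = 98.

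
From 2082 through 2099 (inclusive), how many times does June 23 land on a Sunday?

2

Day of week of June 23 in each year:
2082: Tue, 2083: Wed, 2084: Fri, 2085: Sat, 2086: Sun ✓, 2087: Mon, 2088: Wed, 2089: Thu, 2090: Fri, 2091: Sat, 2092: Mon, 2093: Tue, 2094: Wed, 2095: Thu, 2096: Sat, 2097: Sun ✓, 2098: Mon, 2099: Tue
Sundays: 2086, 2097.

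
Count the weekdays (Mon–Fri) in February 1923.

20

Feb 1, 1923 is a Thursday.
That's 28 days from start to end, counting both.
28 = 7 × 4, so the span is exactly 4 full weeks.
Each full week contributes 5 weekdays (Mon–Fri): 4 × 5 = 20.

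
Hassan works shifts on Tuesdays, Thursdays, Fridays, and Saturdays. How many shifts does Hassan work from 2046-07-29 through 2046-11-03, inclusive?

56

2046-07-29 is a Sunday.
From 2046-07-29 to 2046-11-03 is 98 days inclusive.
98 = 7 × 14, so the span is exactly 14 full weeks.
Each full week contributes 4 days from the set (Tue, Thu, Fri, Sat): 14 × 4 = 56.
Total: 56.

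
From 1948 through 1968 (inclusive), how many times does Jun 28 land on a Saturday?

Day of week of June 28 in each year:
1948: Mon, 1949: Tue, 1950: Wed, 1951: Thu, 1952: Sat ✓, 1953: Sun, 1954: Mon, 1955: Tue, 1956: Thu, 1957: Fri, 1958: Sat ✓, 1959: Sun, 1960: Tue, 1961: Wed, 1962: Thu, 1963: Fri, 1964: Sun, 1965: Mon, 1966: Tue, 1967: Wed, 1968: Fri
Saturdays: 1952, 1958.

2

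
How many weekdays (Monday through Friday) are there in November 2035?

November 1, 2035 is a Thursday.
That's 30 days from start to end, counting both.
30 = 7 × 4 + 2, so there are 4 full weeks plus 2 extra days.
Each full week contributes 5 weekdays (Mon–Fri): 4 × 5 = 20.
The 2 extra days are Thu, Fri — 2 of them qualify.
Total: 20 + 2 = 22.

22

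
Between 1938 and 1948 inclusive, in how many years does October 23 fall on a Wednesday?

2

Day of week of October 23 in each year:
1938: Sun, 1939: Mon, 1940: Wed ✓, 1941: Thu, 1942: Fri, 1943: Sat, 1944: Mon, 1945: Tue, 1946: Wed ✓, 1947: Thu, 1948: Sat
Wednesdays: 1940, 1946.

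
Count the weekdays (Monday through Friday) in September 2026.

22 weekdays

2026-09-01 is a Tuesday.
That's 30 days from start to end, counting both.
30 = 7 × 4 + 2, so there are 4 full weeks plus 2 extra days.
Each full week contributes 5 weekdays (Mon–Fri): 4 × 5 = 20.
The 2 extra days are Tuesday, Wednesday — 2 of them qualify.
Total: 20 + 2 = 22.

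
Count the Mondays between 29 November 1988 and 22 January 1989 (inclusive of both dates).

7 Mondays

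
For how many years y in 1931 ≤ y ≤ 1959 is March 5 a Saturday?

Day of week of March 5 in each year:
1931: Thu, 1932: Sat ✓, 1933: Sun, 1934: Mon, 1935: Tue, 1936: Thu, 1937: Fri, 1938: Sat ✓, 1939: Sun, 1940: Tue, 1941: Wed, 1942: Thu, 1943: Fri, 1944: Sun, 1945: Mon, 1946: Tue, 1947: Wed, 1948: Fri, 1949: Sat ✓, 1950: Sun, 1951: Mon, 1952: Wed, 1953: Thu, 1954: Fri, 1955: Sat ✓, 1956: Mon, 1957: Tue, 1958: Wed, 1959: Thu
Saturdays: 1932, 1938, 1949, 1955.

4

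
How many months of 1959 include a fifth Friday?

4

A month has five Fridays exactly when Friday falls within its first (length − 28) days.
Jan: 31 days, starts Thu → 5 of Thu, Fri, Sat ✓
Feb: 28 days, starts Sun → 5 of (none)
Mar: 31 days, starts Sun → 5 of Sun, Mon, Tue
Apr: 30 days, starts Wed → 5 of Wed, Thu
May: 31 days, starts Fri → 5 of Fri, Sat, Sun ✓
Jun: 30 days, starts Mon → 5 of Mon, Tue
Jul: 31 days, starts Wed → 5 of Wed, Thu, Fri ✓
Aug: 31 days, starts Sat → 5 of Sat, Sun, Mon
Sep: 30 days, starts Tue → 5 of Tue, Wed
Oct: 31 days, starts Thu → 5 of Thu, Fri, Sat ✓
Nov: 30 days, starts Sun → 5 of Sun, Mon
Dec: 31 days, starts Tue → 5 of Tue, Wed, Thu
Months with five Fridays: Jan, May, Jul, Oct.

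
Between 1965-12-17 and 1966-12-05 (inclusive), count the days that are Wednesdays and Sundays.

101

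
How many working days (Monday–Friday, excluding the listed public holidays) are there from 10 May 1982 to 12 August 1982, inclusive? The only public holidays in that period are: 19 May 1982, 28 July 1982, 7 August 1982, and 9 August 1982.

10 May 1982 is a Monday.
The range spans 95 days (inclusive of both endpoints).
95 = 7 × 13 + 4, so there are 13 full weeks plus 4 extra days.
Each full week contributes 5 weekdays (Mon–Fri): 13 × 5 = 65.
The 4 extra days are Monday, Tuesday, Wednesday, Thursday — 4 of them qualify.
Total: 65 + 4 = 69.
Holidays: 19 May 1982 (Wed); 28 July 1982 (Wed); 7 August 1982 (Sat); 9 August 1982 (Mon).
3 of the 4 holidays fall on weekdays; the rest are weekends and were already excluded.
Business days: 69 − 3 = 66.

66 working days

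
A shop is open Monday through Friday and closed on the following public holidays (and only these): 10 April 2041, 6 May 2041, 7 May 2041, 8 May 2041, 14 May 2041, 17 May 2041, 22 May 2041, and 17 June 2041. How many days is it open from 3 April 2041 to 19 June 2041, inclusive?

3 April 2041 is a Wednesday.
That's 78 days from start to end, counting both.
78 = 7 × 11 + 1, so there are 11 full weeks plus 1 extra day.
Each full week contributes 5 weekdays (Mon–Fri): 11 × 5 = 55.
The 1 extra day is Wednesday — 1 of them qualifies.
Total: 55 + 1 = 56.
Holidays: 10 April 2041 (Wed); 6 May 2041 (Mon); 7 May 2041 (Tue); 8 May 2041 (Wed); 14 May 2041 (Tue); 17 May 2041 (Fri); 22 May 2041 (Wed); 17 June 2041 (Mon).
All 8 holidays fall on weekdays, so subtract 8.
Business days: 56 − 8 = 48.

48 working days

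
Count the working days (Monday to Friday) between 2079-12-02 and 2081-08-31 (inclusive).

455 weekdays

2079-12-02 is a Saturday.
The range spans 639 days (inclusive of both endpoints).
639 = 7 × 91 + 2, so there are 91 full weeks plus 2 extra days.
Each full week contributes 5 weekdays (Mon–Fri): 91 × 5 = 455.
The 2 extra days are Saturday, Sunday — none qualify.
Total: 455 + 0 = 455.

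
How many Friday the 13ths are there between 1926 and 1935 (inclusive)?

18

Friday-the-13ths by year:
1926: Aug
1927: May
1928: Jan, Apr, Jul
1929: Sep, Dec
1930: Jun
1931: Feb, Mar, Nov
1932: May
1933: Jan, Oct
1934: Apr, Jul
1935: Sep, Dec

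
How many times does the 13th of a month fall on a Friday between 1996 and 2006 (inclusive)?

18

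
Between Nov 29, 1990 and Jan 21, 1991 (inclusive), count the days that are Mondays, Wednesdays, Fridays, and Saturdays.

Nov 29, 1990 is a Thursday.
From Nov 29, 1990 to Jan 21, 1991 is 54 days inclusive.
54 = 7 × 7 + 5, so there are 7 full weeks plus 5 extra days.
Each full week contributes 4 days from the set (Mon, Wed, Fri, Sat): 7 × 4 = 28.
The 5 extra days are Thursday, Friday, Saturday, Sunday, Monday — 3 of them qualify.
Total: 28 + 3 = 31.

31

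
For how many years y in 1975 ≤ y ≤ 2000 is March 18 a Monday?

3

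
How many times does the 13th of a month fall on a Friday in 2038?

The 13th falls on a Friday when the month's 13th has weekday Fri.
Jan 13 is Wed; Feb 13 is Sat; Mar 13 is Sat; Apr 13 is Tue; May 13 is Thu; Jun 13 is Sun; Jul 13 is Tue; Aug 13 is Fri ✓; Sep 13 is Mon; Oct 13 is Wed; Nov 13 is Sat; Dec 13 is Mon.
Friday the 13ths: Aug.

1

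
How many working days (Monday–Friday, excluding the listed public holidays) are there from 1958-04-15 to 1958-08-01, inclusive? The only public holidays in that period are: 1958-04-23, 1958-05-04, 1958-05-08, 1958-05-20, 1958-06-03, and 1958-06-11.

1958-04-15 is a Tuesday.
From 1958-04-15 to 1958-08-01 is 109 days inclusive.
109 = 7 × 15 + 4, so there are 15 full weeks plus 4 extra days.
Each full week contributes 5 weekdays (Mon–Fri): 15 × 5 = 75.
The 4 extra days are Tuesday, Wednesday, Thursday, Friday — 4 of them qualify.
Total: 75 + 4 = 79.
Holidays: 1958-04-23 (Wed); 1958-05-04 (Sun); 1958-05-08 (Thu); 1958-05-20 (Tue); 1958-06-03 (Tue); 1958-06-11 (Wed).
5 of the 6 holidays fall on weekdays; the rest are weekends and were already excluded.
Business days: 79 − 5 = 74.

74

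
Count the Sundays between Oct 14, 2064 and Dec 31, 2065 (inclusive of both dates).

Oct 14, 2064 is a Tuesday.
The range spans 444 days (inclusive of both endpoints).
444 = 7 × 63 + 3, so there are 63 full weeks plus 3 extra days.
Each full week contributes one Sunday: 63 so far.
The 3 extra days are Tuesday, Wednesday, Thursday — none qualify.
Total: 63 + 0 = 63.

63 Sundays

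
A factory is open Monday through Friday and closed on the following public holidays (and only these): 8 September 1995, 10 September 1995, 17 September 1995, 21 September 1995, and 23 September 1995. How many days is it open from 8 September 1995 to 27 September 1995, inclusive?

8 September 1995 is a Friday.
That's 20 days from start to end, counting both.
20 = 7 × 2 + 6, so there are 2 full weeks plus 6 extra days.
Each full week contributes 5 weekdays (Mon–Fri): 2 × 5 = 10.
The 6 extra days are Fri, Sat, Sun, Mon, Tue, Wed — 4 of them qualify.
Total: 10 + 4 = 14.
Holidays: 8 September 1995 (Fri); 10 September 1995 (Sun); 17 September 1995 (Sun); 21 September 1995 (Thu); 23 September 1995 (Sat).
2 of the 5 holidays fall on weekdays; the rest are weekends and were already excluded.
Business days: 14 − 2 = 12.

12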